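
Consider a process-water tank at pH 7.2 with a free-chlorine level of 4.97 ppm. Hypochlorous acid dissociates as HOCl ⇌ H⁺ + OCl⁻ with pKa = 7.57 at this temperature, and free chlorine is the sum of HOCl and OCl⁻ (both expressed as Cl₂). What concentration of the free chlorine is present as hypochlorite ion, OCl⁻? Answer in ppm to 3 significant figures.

1.49 ppm

[OCl⁻]/[HOCl] = 10^(pH − pKa) = 10^(7.2 − 7.57) = 10^-0.37 = 0.4266.
Fraction as HOCl = 1 / (1 + 0.4266) = 0.701.
OCl⁻ = (1 − 0.701) × 4.97 ppm = 1.486 ppm.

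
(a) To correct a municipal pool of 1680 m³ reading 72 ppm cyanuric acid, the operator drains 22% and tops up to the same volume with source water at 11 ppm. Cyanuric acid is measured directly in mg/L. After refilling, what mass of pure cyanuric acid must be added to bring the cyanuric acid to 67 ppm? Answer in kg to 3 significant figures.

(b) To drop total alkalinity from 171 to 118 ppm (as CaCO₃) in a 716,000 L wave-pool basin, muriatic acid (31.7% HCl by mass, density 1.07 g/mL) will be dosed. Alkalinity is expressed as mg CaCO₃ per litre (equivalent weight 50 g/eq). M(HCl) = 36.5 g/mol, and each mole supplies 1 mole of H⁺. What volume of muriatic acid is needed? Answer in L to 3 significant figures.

(a) 14.1 kg; (b) 81.7 L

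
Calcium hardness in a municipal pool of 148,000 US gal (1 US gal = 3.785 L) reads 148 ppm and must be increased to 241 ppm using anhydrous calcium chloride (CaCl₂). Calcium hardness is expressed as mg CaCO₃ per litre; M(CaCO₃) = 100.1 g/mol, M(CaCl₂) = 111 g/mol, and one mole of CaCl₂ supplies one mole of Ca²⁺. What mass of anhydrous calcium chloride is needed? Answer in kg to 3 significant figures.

Volume: 148,000 US gal × 3.785 L/gal = 560,180 L.
Hardness to add: (241 − 148) = 93 mg/L as CaCO₃ × 560,180 L = 52,100 g as CaCO₃.
Moles of Ca²⁺ (1 mol Ca²⁺ ≡ 1 mol CaCO₃): 52,100 / 100.1 g/mol = 520.4 mol.
Mass of CaCl₂: 520.4 × 111 = 57,770 g.

57.8 kg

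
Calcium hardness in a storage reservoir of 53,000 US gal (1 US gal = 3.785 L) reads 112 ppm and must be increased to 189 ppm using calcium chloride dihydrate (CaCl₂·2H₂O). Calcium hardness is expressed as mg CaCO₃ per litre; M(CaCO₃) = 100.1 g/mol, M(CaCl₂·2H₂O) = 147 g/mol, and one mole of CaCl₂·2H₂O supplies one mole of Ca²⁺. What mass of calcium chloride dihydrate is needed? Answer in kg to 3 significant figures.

22.7 kg

Volume: 53,000 US gal × 3.785 L/gal = 200,605 L.
Hardness to add: (189 − 112) = 77 mg/L as CaCO₃ × 200,605 L = 15,450 g as CaCO₃.
Moles of Ca²⁺ (1 mol Ca²⁺ ≡ 1 mol CaCO₃): 15,450 / 100.1 g/mol = 154.3 mol.
Mass of CaCl₂·2H₂O: 154.3 × 147 = 22,680 g.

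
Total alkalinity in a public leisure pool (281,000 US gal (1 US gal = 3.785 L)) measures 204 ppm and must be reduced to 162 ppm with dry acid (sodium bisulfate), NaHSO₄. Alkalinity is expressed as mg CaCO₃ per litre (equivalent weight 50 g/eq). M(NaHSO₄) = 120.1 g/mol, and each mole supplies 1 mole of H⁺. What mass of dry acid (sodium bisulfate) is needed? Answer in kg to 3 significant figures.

107 kg

Volume: 281,000 US gal × 3.785 L/gal = 1,063,585 L.
Alkalinity to neutralize: (204 − 162) = 42 mg/L as CaCO₃ × 1,063,585 L = 44,670 g as CaCO₃.
Equivalents of H⁺ required: 44,670 ÷ 50 g/eq = 893.4 eq = 893.4 mol NaHSO₄.
Mass of NaHSO₄: 893.4 × 120.1 = 107,300 g.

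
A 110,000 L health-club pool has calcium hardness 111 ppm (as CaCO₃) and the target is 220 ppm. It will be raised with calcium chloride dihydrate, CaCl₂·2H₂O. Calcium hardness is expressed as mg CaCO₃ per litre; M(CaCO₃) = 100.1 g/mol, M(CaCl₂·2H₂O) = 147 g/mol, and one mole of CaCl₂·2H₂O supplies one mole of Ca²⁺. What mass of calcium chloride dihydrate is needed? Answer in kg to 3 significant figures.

Hardness to add: (220 − 111) = 109 mg/L as CaCO₃ × 110,000 L = 11,990 g as CaCO₃.
Moles of Ca²⁺ (1 mol Ca²⁺ ≡ 1 mol CaCO₃): 11,990 / 100.1 g/mol = 119.8 mol.
Mass of CaCl₂·2H₂O: 119.8 × 147 = 17,610 g.

17.6 kg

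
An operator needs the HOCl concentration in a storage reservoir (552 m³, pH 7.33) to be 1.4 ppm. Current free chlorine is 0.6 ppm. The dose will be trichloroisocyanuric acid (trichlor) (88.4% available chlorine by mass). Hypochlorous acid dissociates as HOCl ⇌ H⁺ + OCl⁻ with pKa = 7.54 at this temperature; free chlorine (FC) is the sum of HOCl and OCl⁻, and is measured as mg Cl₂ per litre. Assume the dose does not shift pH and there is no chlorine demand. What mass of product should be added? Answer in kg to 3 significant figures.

1.04 kg

Volume: 552 m³ = 552,000 L.
[OCl⁻]/[HOCl] = 10^(pH − pKa) = 10^(7.33 − 7.54) = 0.6166; fraction as HOCl = 1/(1 + 0.6166) = 0.6186.
Free chlorine required for 1.4 ppm HOCl: 1.4 / 0.6186 = 2.263 ppm.
FC to add: 2.263 − 0.6 = 1.663 mg/L as Cl₂.
Cl₂ equivalent: 1.663 mg/L × 552,000 L = 918.1 g.
Product at 88.4% available Cl: 918.1 / 0.884 = 1039 g.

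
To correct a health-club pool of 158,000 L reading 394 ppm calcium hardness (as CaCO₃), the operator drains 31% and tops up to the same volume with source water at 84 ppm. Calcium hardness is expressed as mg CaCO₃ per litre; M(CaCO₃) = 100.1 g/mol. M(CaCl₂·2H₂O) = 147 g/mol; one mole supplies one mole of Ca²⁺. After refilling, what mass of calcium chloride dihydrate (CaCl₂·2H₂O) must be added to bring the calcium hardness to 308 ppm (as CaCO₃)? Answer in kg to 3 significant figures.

2.34 kg

After draining 31% and refilling: 394 × 0.69 + 84 × 0.31 = 297.9 ppm.
Deficit to target: 308 − 297.9 = 10.1 mg/L.
As CaCO₃: 10.1 mg/L × 158,000 L = 1596 g; ÷ 100.1 = 15.94 mol Ca²⁺.
Mass: 15.94 × 147 = 2343 g.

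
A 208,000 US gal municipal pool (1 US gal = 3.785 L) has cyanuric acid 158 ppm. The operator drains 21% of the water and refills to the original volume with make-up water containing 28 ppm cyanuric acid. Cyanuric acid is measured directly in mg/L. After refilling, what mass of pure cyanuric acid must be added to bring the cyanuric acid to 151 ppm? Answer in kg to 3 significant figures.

Volume: 208,000 US gal × 3.785 L/gal = 787,280 L.
After draining 21% and refilling: 158 × 0.79 + 28 × 0.21 = 130.7 ppm.
Deficit to target: 151 − 130.7 = 20.3 mg/L.
Mass: 20.3 mg/L × 787,280 L = 15,980 g cyanuric acid.

16.0 kg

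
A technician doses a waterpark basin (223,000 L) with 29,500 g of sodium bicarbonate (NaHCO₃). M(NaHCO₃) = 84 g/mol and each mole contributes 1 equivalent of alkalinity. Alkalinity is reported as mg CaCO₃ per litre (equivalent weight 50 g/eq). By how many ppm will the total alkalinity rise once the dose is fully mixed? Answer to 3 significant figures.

78.7 ppm

Moles of NaHCO₃: 29,500 g ÷ 84 g/mol = 351.2 mol → 351.2 eq of alkalinity.
As CaCO₃: 351.2 eq × 50 g/eq = 17,560 g.
Rise: 17,560 g / 223,000 L × 1000 = 78.74 mg/L.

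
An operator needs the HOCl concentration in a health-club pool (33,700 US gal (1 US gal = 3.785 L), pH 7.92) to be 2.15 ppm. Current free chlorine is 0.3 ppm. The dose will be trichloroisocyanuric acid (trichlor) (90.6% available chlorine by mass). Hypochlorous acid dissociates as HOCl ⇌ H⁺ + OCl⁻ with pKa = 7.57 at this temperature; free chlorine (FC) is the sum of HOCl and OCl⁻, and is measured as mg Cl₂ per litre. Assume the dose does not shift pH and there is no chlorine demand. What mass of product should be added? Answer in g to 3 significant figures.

938 g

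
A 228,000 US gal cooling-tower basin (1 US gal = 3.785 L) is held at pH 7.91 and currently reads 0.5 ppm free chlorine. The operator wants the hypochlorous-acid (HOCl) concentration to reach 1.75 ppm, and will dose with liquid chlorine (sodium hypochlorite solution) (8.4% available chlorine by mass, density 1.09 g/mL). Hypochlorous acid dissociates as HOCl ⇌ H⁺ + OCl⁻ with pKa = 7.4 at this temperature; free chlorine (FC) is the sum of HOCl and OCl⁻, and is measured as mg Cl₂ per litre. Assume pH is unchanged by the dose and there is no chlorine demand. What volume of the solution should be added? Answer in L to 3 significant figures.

65.2 L

Volume: 228,000 US gal × 3.785 L/gal = 862,980 L.
[OCl⁻]/[HOCl] = 10^(pH − pKa) = 10^(7.91 − 7.4) = 3.236; fraction as HOCl = 1/(1 + 3.236) = 0.2361.
Free chlorine required for 1.75 ppm HOCl: 1.75 / 0.2361 = 7.413 ppm.
FC to add: 7.413 − 0.5 = 6.913 mg/L as Cl₂.
Cl₂ equivalent: 6.913 mg/L × 862,980 L = 5966 g.
Product at 8.4% available Cl: 5966 / 0.084 = 71,020 g.
Volume: 71,020 g ÷ 1.09 g/mL = 65,160 mL.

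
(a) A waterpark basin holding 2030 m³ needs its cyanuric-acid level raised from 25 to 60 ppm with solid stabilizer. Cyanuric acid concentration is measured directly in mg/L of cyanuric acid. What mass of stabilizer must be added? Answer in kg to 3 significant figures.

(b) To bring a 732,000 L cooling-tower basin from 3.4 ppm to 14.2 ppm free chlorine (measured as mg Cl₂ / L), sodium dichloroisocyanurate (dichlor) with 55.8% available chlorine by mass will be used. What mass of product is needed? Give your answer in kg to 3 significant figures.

(a) Volume: 2030 m³ = 2,030,000 L.
(a) CYA to add: (60 − 25) = 35 mg/L × 2,030,000 L = 71,050 g cyanuric acid.

(b) Chlorine deficit: 14.2 − 3.4 = 10.8 ppm = 10.8 mg/L as Cl₂.
(b) Cl₂ equivalent needed: 10.8 mg/L × 732,000 L = 7,906,000 mg = 7906 g.
(b) Product at 55.8% available chlorine: 7906 / 0.558 = 14,170 g.

(a) 71.0 kg; (b) 14.2 kg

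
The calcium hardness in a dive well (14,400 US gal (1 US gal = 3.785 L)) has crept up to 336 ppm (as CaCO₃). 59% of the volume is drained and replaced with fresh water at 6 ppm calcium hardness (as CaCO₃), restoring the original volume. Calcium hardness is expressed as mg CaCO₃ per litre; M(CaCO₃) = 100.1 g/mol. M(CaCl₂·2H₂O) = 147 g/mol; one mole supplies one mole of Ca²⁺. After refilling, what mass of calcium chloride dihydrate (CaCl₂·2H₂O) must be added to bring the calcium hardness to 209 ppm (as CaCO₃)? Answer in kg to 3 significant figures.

5.42 kg

Volume: 14,400 US gal × 3.785 L/gal = 54,504 L.
After draining 59% and refilling: 336 × 0.41 + 6 × 0.59 = 141.3 ppm.
Deficit to target: 209 − 141.3 = 67.7 mg/L.
As CaCO₃: 67.7 mg/L × 54,504 L = 3690 g; ÷ 100.1 = 36.86 mol Ca²⁺.
Mass: 36.86 × 147 = 5419 g.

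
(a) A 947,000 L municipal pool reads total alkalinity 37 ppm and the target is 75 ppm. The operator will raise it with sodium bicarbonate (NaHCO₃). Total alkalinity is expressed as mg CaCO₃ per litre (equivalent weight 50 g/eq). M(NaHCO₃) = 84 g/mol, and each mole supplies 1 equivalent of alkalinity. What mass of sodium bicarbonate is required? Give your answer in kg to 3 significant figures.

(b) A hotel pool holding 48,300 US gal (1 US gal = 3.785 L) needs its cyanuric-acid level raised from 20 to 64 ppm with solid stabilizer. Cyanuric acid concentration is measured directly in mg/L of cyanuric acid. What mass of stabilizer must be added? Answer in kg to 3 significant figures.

(a) Alkalinity to add: (75 − 37) = 38 mg/L as CaCO₃ × 947,000 L = 35,990 g as CaCO₃.
(a) Equivalents: 35,990 g ÷ 50 g/eq = 719.7 eq.
(a) NaHCO₃ supplies 1 eq per mole → 719.7 mol.
(a) Mass: 719.7 mol × 84 g/mol = 60,460 g.

(b) Volume: 48,300 US gal × 3.785 L/gal = 182,816 L.
(b) CYA to add: (64 − 20) = 44 mg/L × 182,816 L = 8044 g cyanuric acid.

(a) 60.5 kg; (b) 8.04 kg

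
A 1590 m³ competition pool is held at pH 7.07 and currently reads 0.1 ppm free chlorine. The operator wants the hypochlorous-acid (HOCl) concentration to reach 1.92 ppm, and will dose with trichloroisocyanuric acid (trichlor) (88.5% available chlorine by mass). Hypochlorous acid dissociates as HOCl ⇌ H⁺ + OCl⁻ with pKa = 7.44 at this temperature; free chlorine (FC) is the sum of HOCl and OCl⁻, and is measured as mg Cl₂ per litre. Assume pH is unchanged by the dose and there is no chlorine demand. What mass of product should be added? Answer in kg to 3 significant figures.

4.74 kg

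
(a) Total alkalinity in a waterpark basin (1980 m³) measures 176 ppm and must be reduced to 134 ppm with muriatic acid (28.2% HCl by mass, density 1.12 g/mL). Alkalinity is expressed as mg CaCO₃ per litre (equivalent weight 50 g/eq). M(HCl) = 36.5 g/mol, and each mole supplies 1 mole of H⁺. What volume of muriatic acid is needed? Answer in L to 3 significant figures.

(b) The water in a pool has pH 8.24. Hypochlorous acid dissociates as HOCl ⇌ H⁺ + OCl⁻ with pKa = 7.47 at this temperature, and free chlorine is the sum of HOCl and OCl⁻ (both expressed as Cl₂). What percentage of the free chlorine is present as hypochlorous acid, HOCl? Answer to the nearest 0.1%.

(a) Volume: 1980 m³ = 1,980,000 L.
(a) Alkalinity to neutralize: (176 − 134) = 42 mg/L as CaCO₃ × 1,980,000 L = 83,160 g as CaCO₃.
(a) Equivalents of H⁺ required: 83,160 ÷ 50 g/eq = 1663 eq = 1663 mol HCl.
(a) Mass of HCl: 1663 × 36.5 = 60,710 g.
(a) Mass of 28.2% solution: 60,710 / 0.282 = 215,300 g.
(a) Volume: 215,300 g ÷ 1.12 g/mL = 192,200 mL.

(b) [OCl⁻]/[HOCl] = 10^(pH − pKa) = 10^(8.24 − 7.47) = 10^0.77 = 5.888.
(b) Fraction as HOCl = 1 / (1 + 5.888) = 0.1452.

(a) 192 L; (b) 14.5%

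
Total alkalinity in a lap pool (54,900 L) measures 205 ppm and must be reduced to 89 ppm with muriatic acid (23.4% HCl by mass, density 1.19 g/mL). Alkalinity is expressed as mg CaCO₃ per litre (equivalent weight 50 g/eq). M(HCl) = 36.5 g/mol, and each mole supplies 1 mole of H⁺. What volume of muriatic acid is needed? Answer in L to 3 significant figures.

16.7 L

Alkalinity to neutralize: (205 − 89) = 116 mg/L as CaCO₃ × 54,900 L = 6368 g as CaCO₃.
Equivalents of H⁺ required: 6368 ÷ 50 g/eq = 127.4 eq = 127.4 mol HCl.
Mass of HCl: 127.4 × 36.5 = 4649 g.
Mass of 23.4% solution: 4649 / 0.234 = 19,870 g.
Volume: 19,870 g ÷ 1.19 g/mL = 16,700 mL.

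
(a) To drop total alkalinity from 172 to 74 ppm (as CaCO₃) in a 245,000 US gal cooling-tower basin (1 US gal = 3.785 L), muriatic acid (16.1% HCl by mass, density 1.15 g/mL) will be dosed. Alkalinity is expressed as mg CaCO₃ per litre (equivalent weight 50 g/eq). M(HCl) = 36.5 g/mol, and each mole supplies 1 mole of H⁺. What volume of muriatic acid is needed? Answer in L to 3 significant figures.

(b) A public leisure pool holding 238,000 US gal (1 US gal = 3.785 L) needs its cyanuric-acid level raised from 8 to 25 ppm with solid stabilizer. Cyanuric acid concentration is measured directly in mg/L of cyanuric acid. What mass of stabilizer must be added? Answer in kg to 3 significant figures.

(a) 358 L; (b) 15.3 kg

(a) Volume: 245,000 US gal × 3.785 L/gal = 927,325 L.
(a) Alkalinity to neutralize: (172 − 74) = 98 mg/L as CaCO₃ × 927,325 L = 90,880 g as CaCO₃.
(a) Equivalents of H⁺ required: 90,880 ÷ 50 g/eq = 1818 eq = 1818 mol HCl.
(a) Mass of HCl: 1818 × 36.5 = 66,340 g.
(a) Mass of 16.1% solution: 66,340 / 0.161 = 412,100 g.
(a) Volume: 412,100 g ÷ 1.15 g/mL = 358,300 mL.

(b) Volume: 238,000 US gal × 3.785 L/gal = 900,830 L.
(b) CYA to add: (25 − 8) = 17 mg/L × 900,830 L = 15,310 g cyanuric acid.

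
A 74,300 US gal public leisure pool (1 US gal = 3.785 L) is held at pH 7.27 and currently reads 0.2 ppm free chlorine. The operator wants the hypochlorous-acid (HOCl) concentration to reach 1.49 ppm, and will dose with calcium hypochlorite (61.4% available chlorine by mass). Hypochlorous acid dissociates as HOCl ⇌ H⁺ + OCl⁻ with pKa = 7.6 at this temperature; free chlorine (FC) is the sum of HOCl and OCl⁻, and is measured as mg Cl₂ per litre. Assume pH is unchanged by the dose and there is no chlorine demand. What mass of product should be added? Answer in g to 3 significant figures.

910 g

Volume: 74,300 US gal × 3.785 L/gal = 281,226 L.
[OCl⁻]/[HOCl] = 10^(pH − pKa) = 10^(7.27 − 7.6) = 0.4677; fraction as HOCl = 1/(1 + 0.4677) = 0.6813.
Free chlorine required for 1.49 ppm HOCl: 1.49 / 0.6813 = 2.187 ppm.
FC to add: 2.187 − 0.2 = 1.987 mg/L as Cl₂.
Cl₂ equivalent: 1.987 mg/L × 281,226 L = 558.8 g.
Product at 61.4% available Cl: 558.8 / 0.614 = 910.1 g.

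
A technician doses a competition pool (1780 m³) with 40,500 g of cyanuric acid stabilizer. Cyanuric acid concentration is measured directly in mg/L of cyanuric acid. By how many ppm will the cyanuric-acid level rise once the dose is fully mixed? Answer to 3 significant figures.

Volume: 1780 m³ = 1,780,000 L.
Rise: 40,500 g / 1,780,000 L × 1000 = 22.75 mg/L.

22.8 ppm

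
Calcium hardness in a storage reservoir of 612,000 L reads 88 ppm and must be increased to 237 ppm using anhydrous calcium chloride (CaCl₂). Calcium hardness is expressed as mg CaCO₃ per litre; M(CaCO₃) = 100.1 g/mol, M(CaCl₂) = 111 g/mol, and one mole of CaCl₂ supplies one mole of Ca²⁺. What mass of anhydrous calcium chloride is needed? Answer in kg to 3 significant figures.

Hardness to add: (237 − 88) = 149 mg/L as CaCO₃ × 612,000 L = 91,190 g as CaCO₃.
Moles of Ca²⁺ (1 mol Ca²⁺ ≡ 1 mol CaCO₃): 91,190 / 100.1 g/mol = 911 mol.
Mass of CaCl₂: 911 × 111 = 101,100 g.

101 kg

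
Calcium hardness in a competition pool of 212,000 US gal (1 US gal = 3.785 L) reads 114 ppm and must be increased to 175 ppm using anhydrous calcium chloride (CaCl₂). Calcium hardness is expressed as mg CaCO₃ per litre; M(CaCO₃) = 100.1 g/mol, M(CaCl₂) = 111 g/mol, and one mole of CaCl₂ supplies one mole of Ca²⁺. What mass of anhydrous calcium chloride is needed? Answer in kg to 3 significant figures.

54.3 kg

Volume: 212,000 US gal × 3.785 L/gal = 802,420 L.
Hardness to add: (175 − 114) = 61 mg/L as CaCO₃ × 802,420 L = 48,950 g as CaCO₃.
Moles of Ca²⁺ (1 mol Ca²⁺ ≡ 1 mol CaCO₃): 48,950 / 100.1 g/mol = 489 mol.
Mass of CaCl₂: 489 × 111 = 54,280 g.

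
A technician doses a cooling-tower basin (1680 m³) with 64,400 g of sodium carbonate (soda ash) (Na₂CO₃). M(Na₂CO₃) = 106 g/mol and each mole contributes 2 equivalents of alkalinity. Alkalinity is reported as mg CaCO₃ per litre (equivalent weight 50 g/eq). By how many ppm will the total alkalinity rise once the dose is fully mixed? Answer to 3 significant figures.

Volume: 1680 m³ = 1,680,000 L.
Moles of Na₂CO₃: 64,400 g ÷ 106 g/mol = 607.5 mol → 1215 eq of alkalinity.
As CaCO₃: 1215 eq × 50 g/eq = 60,750 g.
Rise: 60,750 g / 1,680,000 L × 1000 = 36.16 mg/L.

36.2 ppm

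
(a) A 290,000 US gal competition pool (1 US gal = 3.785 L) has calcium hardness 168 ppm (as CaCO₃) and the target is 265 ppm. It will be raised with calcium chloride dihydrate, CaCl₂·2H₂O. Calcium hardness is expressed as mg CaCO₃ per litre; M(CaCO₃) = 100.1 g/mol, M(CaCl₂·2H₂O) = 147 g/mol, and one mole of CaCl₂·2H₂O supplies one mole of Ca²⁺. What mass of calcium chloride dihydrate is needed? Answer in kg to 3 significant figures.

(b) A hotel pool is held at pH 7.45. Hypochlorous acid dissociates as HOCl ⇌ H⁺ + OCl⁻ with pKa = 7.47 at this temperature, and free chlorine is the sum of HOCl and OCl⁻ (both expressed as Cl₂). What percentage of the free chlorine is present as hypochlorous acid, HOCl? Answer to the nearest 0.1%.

(a) 156 kg; (b) 51.2%

(a) Volume: 290,000 US gal × 3.785 L/gal = 1,097,650 L.
(a) Hardness to add: (265 − 168) = 97 mg/L as CaCO₃ × 1,097,650 L = 106,500 g as CaCO₃.
(a) Moles of Ca²⁺ (1 mol Ca²⁺ ≡ 1 mol CaCO₃): 106,500 / 100.1 g/mol = 1064 mol.
(a) Mass of CaCl₂·2H₂O: 1064 × 147 = 156,400 g.

(b) [OCl⁻]/[HOCl] = 10^(pH − pKa) = 10^(7.45 − 7.47) = 10^-0.02 = 0.955.
(b) Fraction as HOCl = 1 / (1 + 0.955) = 0.5115.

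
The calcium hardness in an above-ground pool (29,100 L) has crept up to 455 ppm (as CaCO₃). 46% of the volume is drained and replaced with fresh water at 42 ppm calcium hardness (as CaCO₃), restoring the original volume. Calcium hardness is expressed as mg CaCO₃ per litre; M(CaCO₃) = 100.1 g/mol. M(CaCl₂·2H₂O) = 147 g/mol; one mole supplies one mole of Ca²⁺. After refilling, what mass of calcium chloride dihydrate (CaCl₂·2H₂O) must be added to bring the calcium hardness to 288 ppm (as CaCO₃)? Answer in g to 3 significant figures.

982 g

After draining 46% and refilling: 455 × 0.54 + 42 × 0.46 = 265.02 ppm.
Deficit to target: 288 − 265.02 = 22.98 mg/L.
As CaCO₃: 22.98 mg/L × 29,100 L = 668.7 g; ÷ 100.1 = 6.68 mol Ca²⁺.
Mass: 6.68 × 147 = 982 g.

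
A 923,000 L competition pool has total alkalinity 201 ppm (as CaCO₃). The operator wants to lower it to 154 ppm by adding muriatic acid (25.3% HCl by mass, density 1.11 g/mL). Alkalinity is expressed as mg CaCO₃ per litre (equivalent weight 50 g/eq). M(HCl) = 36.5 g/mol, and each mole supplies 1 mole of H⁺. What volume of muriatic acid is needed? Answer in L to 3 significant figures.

113 L

Alkalinity to neutralize: (201 − 154) = 47 mg/L as CaCO₃ × 923,000 L = 43,380 g as CaCO₃.
Equivalents of H⁺ required: 43,380 ÷ 50 g/eq = 867.6 eq = 867.6 mol HCl.
Mass of HCl: 867.6 × 36.5 = 31,670 g.
Mass of 25.3% solution: 31,670 / 0.253 = 125,200 g.
Volume: 125,200 g ÷ 1.11 g/mL = 112,800 mL.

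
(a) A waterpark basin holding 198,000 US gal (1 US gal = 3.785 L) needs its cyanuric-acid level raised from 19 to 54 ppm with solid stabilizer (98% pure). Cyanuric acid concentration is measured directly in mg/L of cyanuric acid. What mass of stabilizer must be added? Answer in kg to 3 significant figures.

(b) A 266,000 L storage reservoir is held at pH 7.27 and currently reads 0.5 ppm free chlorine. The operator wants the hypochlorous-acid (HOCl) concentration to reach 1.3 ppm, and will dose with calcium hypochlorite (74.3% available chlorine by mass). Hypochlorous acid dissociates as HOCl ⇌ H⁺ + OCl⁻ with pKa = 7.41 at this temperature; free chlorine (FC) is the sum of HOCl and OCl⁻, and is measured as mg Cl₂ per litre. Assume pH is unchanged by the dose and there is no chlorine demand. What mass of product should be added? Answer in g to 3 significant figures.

(a) 26.8 kg; (b) 624 g

(a) Volume: 198,000 US gal × 3.785 L/gal = 749,430 L.
(a) CYA to add: (54 − 19) = 35 mg/L × 749,430 L = 26,230 g cyanuric acid.
(a) At 98% purity: 26,230 / 0.98 = 26,770 g product.

(b) [OCl⁻]/[HOCl] = 10^(pH − pKa) = 10^(7.27 − 7.41) = 0.7244; fraction as HOCl = 1/(1 + 0.7244) = 0.5799.
(b) Free chlorine required for 1.3 ppm HOCl: 1.3 / 0.5799 = 2.242 ppm.
(b) FC to add: 2.242 − 0.5 = 1.742 mg/L as Cl₂.
(b) Cl₂ equivalent: 1.742 mg/L × 266,000 L = 463.3 g.
(b) Product at 74.3% available Cl: 463.3 / 0.743 = 623.6 g.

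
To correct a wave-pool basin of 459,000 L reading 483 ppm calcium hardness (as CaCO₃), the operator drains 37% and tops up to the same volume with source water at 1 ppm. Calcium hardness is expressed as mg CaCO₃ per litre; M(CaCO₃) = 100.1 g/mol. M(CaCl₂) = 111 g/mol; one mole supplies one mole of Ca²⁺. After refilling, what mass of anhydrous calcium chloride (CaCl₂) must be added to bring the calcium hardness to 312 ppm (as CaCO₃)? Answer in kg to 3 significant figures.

After draining 37% and refilling: 483 × 0.63 + 1 × 0.37 = 304.66 ppm.
Deficit to target: 312 − 304.66 = 7.34 mg/L.
As CaCO₃: 7.34 mg/L × 459,000 L = 3369 g; ÷ 100.1 = 33.66 mol Ca²⁺.
Mass: 33.66 × 111 = 3736 g.

3.74 kg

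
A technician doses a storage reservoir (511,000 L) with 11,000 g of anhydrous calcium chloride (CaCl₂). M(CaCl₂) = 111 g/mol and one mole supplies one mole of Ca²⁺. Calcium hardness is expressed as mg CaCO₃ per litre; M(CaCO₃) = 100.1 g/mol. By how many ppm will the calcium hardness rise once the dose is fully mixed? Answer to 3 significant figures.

19.4 ppm

Moles of Ca²⁺: 11,000 g ÷ 111 g/mol = 99.1 mol.
As CaCO₃: 99.1 mol × 100.1 g/mol = 9920 g.
Rise: 9920 g / 511,000 L × 1000 = 19.41 mg/L.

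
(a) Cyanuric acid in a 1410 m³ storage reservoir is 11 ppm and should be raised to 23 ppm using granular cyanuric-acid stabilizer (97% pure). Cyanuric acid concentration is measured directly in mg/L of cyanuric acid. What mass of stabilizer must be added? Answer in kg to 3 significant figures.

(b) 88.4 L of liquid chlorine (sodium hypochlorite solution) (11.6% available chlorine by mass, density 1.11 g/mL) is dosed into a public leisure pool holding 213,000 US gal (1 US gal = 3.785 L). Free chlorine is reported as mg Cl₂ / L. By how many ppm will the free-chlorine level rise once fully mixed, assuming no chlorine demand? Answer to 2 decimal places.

(a) 17.4 kg; (b) 14.12 ppm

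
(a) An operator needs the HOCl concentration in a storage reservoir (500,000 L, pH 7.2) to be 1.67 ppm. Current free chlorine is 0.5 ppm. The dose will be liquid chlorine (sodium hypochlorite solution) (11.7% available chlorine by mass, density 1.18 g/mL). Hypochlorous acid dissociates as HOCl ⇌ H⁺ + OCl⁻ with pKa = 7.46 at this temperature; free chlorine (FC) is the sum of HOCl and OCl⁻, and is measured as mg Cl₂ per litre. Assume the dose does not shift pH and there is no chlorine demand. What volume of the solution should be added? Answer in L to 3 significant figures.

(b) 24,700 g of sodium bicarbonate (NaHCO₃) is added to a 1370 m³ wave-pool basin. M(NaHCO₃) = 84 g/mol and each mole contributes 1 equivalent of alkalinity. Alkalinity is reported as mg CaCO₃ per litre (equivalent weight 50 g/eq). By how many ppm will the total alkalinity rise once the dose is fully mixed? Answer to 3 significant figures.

(a) 7.56 L; (b) 10.7 ppm

(a) [OCl⁻]/[HOCl] = 10^(pH − pKa) = 10^(7.2 − 7.46) = 0.5495; fraction as HOCl = 1/(1 + 0.5495) = 0.6454.
(a) Free chlorine required for 1.67 ppm HOCl: 1.67 / 0.6454 = 2.588 ppm.
(a) FC to add: 2.588 − 0.5 = 2.088 mg/L as Cl₂.
(a) Cl₂ equivalent: 2.088 mg/L × 500,000 L = 1044 g.
(a) Product at 11.7% available Cl: 1044 / 0.117 = 8922 g.
(a) Volume: 8922 g ÷ 1.18 g/mL = 7561 mL.

(b) Volume: 1370 m³ = 1,370,000 L.
(b) Moles of NaHCO₃: 24,700 g ÷ 84 g/mol = 294 mol → 294 eq of alkalinity.
(b) As CaCO₃: 294 eq × 50 g/eq = 14,700 g.
(b) Rise: 14,700 g / 1,370,000 L × 1000 = 10.73 mg/L.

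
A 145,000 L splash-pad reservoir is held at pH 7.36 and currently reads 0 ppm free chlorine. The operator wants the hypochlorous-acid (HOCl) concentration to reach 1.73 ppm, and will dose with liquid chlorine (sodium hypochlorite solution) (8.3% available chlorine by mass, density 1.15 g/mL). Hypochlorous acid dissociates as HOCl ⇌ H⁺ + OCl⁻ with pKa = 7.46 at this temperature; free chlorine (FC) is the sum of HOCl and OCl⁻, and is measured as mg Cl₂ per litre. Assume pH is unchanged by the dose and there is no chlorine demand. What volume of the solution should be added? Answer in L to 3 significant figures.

4.72 L

[OCl⁻]/[HOCl] = 10^(pH − pKa) = 10^(7.36 − 7.46) = 0.7943; fraction as HOCl = 1/(1 + 0.7943) = 0.5573.
Free chlorine required for 1.73 ppm HOCl: 1.73 / 0.5573 = 3.104 ppm.
FC to add: 3.104 − 0 = 3.104 mg/L as Cl₂.
Cl₂ equivalent: 3.104 mg/L × 145,000 L = 450.1 g.
Product at 8.3% available Cl: 450.1 / 0.083 = 5423 g.
Volume: 5423 g ÷ 1.15 g/mL = 4716 mL.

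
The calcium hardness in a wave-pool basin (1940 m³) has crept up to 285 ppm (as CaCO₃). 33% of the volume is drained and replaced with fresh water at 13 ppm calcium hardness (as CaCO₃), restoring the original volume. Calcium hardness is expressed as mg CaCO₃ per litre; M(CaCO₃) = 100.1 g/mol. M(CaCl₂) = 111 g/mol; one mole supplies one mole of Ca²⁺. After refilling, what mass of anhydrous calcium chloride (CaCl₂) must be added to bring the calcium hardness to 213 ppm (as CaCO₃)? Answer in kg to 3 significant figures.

Volume: 1940 m³ = 1,940,000 L.
After draining 33% and refilling: 285 × 0.67 + 13 × 0.33 = 195.24 ppm.
Deficit to target: 213 − 195.24 = 17.76 mg/L.
As CaCO₃: 17.76 mg/L × 1,940,000 L = 34,450 g; ÷ 100.1 = 344.2 mol Ca²⁺.
Mass: 344.2 × 111 = 38,210 g.

38.2 kg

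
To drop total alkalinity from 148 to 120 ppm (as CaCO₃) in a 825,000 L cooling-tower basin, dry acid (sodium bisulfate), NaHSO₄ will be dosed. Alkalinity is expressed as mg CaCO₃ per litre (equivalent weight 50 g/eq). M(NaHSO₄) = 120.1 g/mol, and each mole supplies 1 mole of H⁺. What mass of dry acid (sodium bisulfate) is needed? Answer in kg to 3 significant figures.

55.5 kg

Alkalinity to neutralize: (148 − 120) = 28 mg/L as CaCO₃ × 825,000 L = 23,100 g as CaCO₃.
Equivalents of H⁺ required: 23,100 ÷ 50 g/eq = 462 eq = 462 mol NaHSO₄.
Mass of NaHSO₄: 462 × 120.1 = 55,490 g.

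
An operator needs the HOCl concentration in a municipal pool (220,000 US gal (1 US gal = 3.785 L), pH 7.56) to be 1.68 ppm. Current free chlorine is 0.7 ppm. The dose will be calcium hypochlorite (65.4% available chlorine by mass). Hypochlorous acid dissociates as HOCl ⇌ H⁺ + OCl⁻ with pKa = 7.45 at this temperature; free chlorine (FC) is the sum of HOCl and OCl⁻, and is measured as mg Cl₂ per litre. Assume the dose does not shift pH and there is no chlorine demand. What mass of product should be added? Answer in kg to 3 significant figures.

Volume: 220,000 US gal × 3.785 L/gal = 832,700 L.
[OCl⁻]/[HOCl] = 10^(pH − pKa) = 10^(7.56 − 7.45) = 1.288; fraction as HOCl = 1/(1 + 1.288) = 0.437.
Free chlorine required for 1.68 ppm HOCl: 1.68 / 0.437 = 3.844 ppm.
FC to add: 3.844 − 0.7 = 3.144 mg/L as Cl₂.
Cl₂ equivalent: 3.144 mg/L × 832,700 L = 2618 g.
Product at 65.4% available Cl: 2618 / 0.654 = 4003 g.

4.00 kg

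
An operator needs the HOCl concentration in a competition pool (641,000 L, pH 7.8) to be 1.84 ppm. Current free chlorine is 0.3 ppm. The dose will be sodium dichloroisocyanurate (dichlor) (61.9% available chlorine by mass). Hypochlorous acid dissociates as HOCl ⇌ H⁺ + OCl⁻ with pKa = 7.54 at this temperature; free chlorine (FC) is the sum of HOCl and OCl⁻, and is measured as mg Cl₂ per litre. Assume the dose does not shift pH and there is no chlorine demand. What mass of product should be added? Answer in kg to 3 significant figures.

5.06 kg

[OCl⁻]/[HOCl] = 10^(pH − pKa) = 10^(7.8 − 7.54) = 1.82; fraction as HOCl = 1/(1 + 1.82) = 0.3546.
Free chlorine required for 1.84 ppm HOCl: 1.84 / 0.3546 = 5.188 ppm.
FC to add: 5.188 − 0.3 = 4.888 mg/L as Cl₂.
Cl₂ equivalent: 4.888 mg/L × 641,000 L = 3133 g.
Product at 61.9% available Cl: 3133 / 0.619 = 5062 g.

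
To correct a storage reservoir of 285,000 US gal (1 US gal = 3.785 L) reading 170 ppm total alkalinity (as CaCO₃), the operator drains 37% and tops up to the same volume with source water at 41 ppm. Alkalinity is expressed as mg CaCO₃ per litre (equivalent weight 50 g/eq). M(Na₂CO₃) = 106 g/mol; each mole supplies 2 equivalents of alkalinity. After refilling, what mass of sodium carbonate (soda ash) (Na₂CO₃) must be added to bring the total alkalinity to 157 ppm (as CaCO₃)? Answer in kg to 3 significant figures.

Volume: 285,000 US gal × 3.785 L/gal = 1,078,725 L.
After draining 37% and refilling: 170 × 0.63 + 41 × 0.37 = 122.27 ppm.
Deficit to target: 157 − 122.27 = 34.73 mg/L.
As CaCO₃: 34.73 mg/L × 1,078,725 L = 37,460 g; ÷ 50 g/eq ÷ 2 = 374.6 mol Na₂CO₃.
Mass: 374.6 × 106 = 39,710 g.

39.7 kg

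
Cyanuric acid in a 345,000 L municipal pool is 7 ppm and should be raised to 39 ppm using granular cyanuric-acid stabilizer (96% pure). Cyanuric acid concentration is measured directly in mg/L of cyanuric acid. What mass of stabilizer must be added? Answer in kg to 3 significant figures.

11.5 kg

CYA to add: (39 − 7) = 32 mg/L × 345,000 L = 11,040 g cyanuric acid.
At 96% purity: 11,040 / 0.96 = 11,500 g product.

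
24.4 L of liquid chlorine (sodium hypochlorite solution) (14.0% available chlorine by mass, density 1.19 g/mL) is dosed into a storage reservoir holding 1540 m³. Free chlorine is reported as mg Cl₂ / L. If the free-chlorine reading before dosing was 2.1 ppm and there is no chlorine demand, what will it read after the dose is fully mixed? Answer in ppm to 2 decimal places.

4.74 ppm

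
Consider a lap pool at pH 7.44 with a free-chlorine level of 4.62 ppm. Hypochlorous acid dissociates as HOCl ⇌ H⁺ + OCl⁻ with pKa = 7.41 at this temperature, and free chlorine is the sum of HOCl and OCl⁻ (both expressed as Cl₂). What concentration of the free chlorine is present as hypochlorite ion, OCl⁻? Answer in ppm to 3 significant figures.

2.39 ppm

[OCl⁻]/[HOCl] = 10^(pH − pKa) = 10^(7.44 − 7.41) = 10^0.03 = 1.072.
Fraction as HOCl = 1 / (1 + 1.072) = 0.4827.
OCl⁻ = (1 − 0.4827) × 4.62 ppm = 2.39 ppm.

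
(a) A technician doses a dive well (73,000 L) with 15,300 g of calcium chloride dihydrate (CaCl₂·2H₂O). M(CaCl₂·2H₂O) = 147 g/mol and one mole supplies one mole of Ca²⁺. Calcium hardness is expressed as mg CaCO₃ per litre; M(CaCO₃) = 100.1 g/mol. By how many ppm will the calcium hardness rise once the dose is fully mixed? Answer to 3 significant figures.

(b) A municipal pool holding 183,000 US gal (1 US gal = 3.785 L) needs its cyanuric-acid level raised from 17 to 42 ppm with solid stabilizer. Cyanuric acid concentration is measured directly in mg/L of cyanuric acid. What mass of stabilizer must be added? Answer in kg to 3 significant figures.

(a) Moles of Ca²⁺: 15,300 g ÷ 147 g/mol = 104.1 mol.
(a) As CaCO₃: 104.1 mol × 100.1 g/mol = 10,420 g.
(a) Rise: 10,420 g / 73,000 L × 1000 = 142.7 mg/L.

(b) Volume: 183,000 US gal × 3.785 L/gal = 692,655 L.
(b) CYA to add: (42 − 17) = 25 mg/L × 692,655 L = 17,320 g cyanuric acid.

(a) 143 ppm; (b) 17.3 kg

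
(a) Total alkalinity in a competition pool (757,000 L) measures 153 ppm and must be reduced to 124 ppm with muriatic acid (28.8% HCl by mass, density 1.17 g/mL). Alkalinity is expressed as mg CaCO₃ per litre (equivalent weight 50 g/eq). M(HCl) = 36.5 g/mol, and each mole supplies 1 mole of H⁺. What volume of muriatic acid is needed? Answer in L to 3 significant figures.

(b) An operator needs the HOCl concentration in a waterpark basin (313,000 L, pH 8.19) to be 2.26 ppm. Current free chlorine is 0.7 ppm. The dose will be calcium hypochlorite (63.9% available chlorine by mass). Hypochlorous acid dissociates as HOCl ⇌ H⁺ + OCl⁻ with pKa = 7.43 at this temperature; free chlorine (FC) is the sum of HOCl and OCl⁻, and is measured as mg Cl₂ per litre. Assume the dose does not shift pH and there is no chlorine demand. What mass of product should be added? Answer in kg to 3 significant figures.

(a) 47.6 L; (b) 7.13 kg

(a) Alkalinity to neutralize: (153 − 124) = 29 mg/L as CaCO₃ × 757,000 L = 21,950 g as CaCO₃.
(a) Equivalents of H⁺ required: 21,950 ÷ 50 g/eq = 439.1 eq = 439.1 mol HCl.
(a) Mass of HCl: 439.1 × 36.5 = 16,030 g.
(a) Mass of 28.8% solution: 16,030 / 0.288 = 55,640 g.
(a) Volume: 55,640 g ÷ 1.17 g/mL = 47,560 mL.

(b) [OCl⁻]/[HOCl] = 10^(pH − pKa) = 10^(8.19 − 7.43) = 5.754; fraction as HOCl = 1/(1 + 5.754) = 0.1481.
(b) Free chlorine required for 2.26 ppm HOCl: 2.26 / 0.1481 = 15.26 ppm.
(b) FC to add: 15.26 − 0.7 = 14.56 mg/L as Cl₂.
(b) Cl₂ equivalent: 14.56 mg/L × 313,000 L = 4559 g.
(b) Product at 63.9% available Cl: 4559 / 0.639 = 7134 g.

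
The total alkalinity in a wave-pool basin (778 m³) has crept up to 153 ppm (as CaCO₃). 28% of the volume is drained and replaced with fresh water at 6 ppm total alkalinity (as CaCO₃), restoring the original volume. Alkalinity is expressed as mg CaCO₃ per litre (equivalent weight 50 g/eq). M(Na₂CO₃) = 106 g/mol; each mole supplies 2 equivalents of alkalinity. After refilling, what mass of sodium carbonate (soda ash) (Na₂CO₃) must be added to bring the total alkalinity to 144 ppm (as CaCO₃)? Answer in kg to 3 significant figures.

Volume: 778 m³ = 778,000 L.
After draining 28% and refilling: 153 × 0.72 + 6 × 0.28 = 111.84 ppm.
Deficit to target: 144 − 111.84 = 32.16 mg/L.
As CaCO₃: 32.16 mg/L × 778,000 L = 25,020 g; ÷ 50 g/eq ÷ 2 = 250.2 mol Na₂CO₃.
Mass: 250.2 × 106 = 26,520 g.

26.5 kg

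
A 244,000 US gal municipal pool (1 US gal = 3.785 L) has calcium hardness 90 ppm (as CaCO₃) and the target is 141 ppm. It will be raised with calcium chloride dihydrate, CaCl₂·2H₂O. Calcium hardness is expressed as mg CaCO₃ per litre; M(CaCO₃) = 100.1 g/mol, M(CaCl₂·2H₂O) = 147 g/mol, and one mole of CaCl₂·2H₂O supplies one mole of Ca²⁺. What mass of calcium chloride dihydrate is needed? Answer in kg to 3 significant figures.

Volume: 244,000 US gal × 3.785 L/gal = 923,540 L.
Hardness to add: (141 − 90) = 51 mg/L as CaCO₃ × 923,540 L = 47,100 g as CaCO₃.
Moles of Ca²⁺ (1 mol Ca²⁺ ≡ 1 mol CaCO₃): 47,100 / 100.1 g/mol = 470.5 mol.
Mass of CaCl₂·2H₂O: 470.5 × 147 = 69,170 g.

69.2 kg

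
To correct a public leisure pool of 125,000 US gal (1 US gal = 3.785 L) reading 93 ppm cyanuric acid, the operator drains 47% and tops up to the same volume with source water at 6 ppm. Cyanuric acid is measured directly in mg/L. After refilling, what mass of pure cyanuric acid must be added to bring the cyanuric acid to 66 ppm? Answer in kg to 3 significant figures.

6.57 kg

Volume: 125,000 US gal × 3.785 L/gal = 473,125 L.
After draining 47% and refilling: 93 × 0.53 + 6 × 0.47 = 52.11 ppm.
Deficit to target: 66 − 52.11 = 13.89 mg/L.
Mass: 13.89 mg/L × 473,125 L = 6572 g cyanuric acid.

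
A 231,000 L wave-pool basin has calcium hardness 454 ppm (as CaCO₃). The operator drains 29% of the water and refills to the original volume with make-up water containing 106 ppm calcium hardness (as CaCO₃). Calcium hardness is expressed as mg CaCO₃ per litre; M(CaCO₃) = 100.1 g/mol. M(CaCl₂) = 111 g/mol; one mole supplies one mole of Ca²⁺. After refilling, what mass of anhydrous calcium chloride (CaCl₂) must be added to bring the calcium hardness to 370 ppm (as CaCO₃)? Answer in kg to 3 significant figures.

After draining 29% and refilling: 454 × 0.71 + 106 × 0.29 = 353.08 ppm.
Deficit to target: 370 − 353.08 = 16.92 mg/L.
As CaCO₃: 16.92 mg/L × 231,000 L = 3909 g; ÷ 100.1 = 39.05 mol Ca²⁺.
Mass: 39.05 × 111 = 4334 g.

4.33 kg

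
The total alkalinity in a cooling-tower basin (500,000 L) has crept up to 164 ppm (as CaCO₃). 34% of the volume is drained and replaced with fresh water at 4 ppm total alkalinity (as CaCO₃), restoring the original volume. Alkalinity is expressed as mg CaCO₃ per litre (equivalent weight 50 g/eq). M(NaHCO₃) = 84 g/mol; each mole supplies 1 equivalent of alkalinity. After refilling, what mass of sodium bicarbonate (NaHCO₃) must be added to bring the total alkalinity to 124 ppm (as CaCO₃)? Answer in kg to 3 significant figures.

12.1 kg

After draining 34% and refilling: 164 × 0.66 + 4 × 0.34 = 109.6 ppm.
Deficit to target: 124 − 109.6 = 14.4 mg/L.
As CaCO₃: 14.4 mg/L × 500,000 L = 7200 g; ÷ 50 g/eq ÷ 1 = 144 mol NaHCO₃.
Mass: 144 × 84 = 12,100 g.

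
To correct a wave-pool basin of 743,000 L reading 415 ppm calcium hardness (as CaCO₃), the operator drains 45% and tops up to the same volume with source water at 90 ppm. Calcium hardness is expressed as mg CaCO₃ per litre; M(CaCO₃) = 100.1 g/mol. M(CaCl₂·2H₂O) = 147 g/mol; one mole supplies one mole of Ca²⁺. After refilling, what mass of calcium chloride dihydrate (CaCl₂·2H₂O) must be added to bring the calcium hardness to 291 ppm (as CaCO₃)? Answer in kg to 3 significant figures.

After draining 45% and refilling: 415 × 0.55 + 90 × 0.45 = 268.75 ppm.
Deficit to target: 291 − 268.75 = 22.25 mg/L.
As CaCO₃: 22.25 mg/L × 743,000 L = 16,530 g; ÷ 100.1 = 165.2 mol Ca²⁺.
Mass: 165.2 × 147 = 24,280 g.

24.3 kg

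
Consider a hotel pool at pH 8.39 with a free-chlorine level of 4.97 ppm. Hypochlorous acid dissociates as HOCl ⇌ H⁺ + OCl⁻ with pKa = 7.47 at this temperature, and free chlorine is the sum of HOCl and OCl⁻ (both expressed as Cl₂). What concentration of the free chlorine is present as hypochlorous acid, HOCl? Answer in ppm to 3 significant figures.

[OCl⁻]/[HOCl] = 10^(pH − pKa) = 10^(8.39 − 7.47) = 10^0.92 = 8.318.
Fraction as HOCl = 1 / (1 + 8.318) = 0.1073.
HOCl = 0.1073 × 4.97 ppm = 0.5334 ppm.

0.533 ppm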